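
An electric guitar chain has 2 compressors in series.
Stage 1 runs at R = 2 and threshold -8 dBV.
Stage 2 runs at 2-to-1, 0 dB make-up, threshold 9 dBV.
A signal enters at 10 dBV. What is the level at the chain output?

1 dBV

Stage 1: 10 dBV is 18 dB over -8 dBV; at 2:1 that becomes 9 dB over, giving 1 dBV.
Stage 2: 1 dBV ≤ 9 dBV, so stage 2 doesn't engage; output 1 dBV.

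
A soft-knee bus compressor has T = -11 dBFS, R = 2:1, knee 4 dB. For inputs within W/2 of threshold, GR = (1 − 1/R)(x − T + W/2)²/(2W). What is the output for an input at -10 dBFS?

x − T + W/2 = -10 − (-11) + 2 = 3.
GR = (1 − 1/2) × 3² / 8 = 0.5 × 9 / 8 = 0.5625 dB.
Output = -10 − 0.5625 = -10.5625 dBFS.

-10.5625 dBFS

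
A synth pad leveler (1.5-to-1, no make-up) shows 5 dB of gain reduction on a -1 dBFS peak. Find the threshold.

Gain reduction = -1 − (-6) = 5 dB; output overshoot = GR / (R − 1) = 5 / 0.5 = 10 dB.
Threshold = output − output overshoot = -6 − 10 = -16 dBFS.

-16 dBFS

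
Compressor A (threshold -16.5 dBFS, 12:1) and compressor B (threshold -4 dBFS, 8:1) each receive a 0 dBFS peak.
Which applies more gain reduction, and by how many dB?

A, by 11.625 dB

A: 16.5 dB over, compressed to 1.375 dB over, so 15.125 dB of GR.
B: 4 dB over, compressed to 0.5 dB over, so 3.5 dB of GR.
A reduces 11.625 dB more.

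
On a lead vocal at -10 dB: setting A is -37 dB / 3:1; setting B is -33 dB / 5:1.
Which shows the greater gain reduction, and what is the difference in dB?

A: 27 dB over, compressed to 9 dB over, so 18 dB of GR.
B: 23 dB over, compressed to 4.6 dB over, so 18.4 dB of GR.
B reduces 0.4 dB more.

B, by 0.4 dB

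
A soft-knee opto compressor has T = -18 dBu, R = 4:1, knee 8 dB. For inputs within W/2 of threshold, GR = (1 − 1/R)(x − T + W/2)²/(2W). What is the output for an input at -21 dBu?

x − T + W/2 = -21 − (-18) + 4 = 1.
GR = (1 − 1/4) × 1² / 16 = 0.75 × 1 / 16 = 0.046875 dB.
Output = -21 − 0.046875 = -21.046875 dBu.

-21.046875 dBu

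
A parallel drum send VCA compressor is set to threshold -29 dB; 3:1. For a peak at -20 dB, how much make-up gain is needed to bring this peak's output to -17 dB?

9 dB

Without make-up, output = threshold + overshoot/3 = -29 + 3 = -26 dB.
Gap to target: 9 dB.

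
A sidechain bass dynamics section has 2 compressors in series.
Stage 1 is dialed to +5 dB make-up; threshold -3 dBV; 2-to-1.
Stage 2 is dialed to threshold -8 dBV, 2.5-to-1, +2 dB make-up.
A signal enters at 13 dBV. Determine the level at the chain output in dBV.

1.2 dBV

Stage 1: 13 dBV is 16 dB over -3 dBV; at 2:1 that becomes 8 dB over, giving 5 dBV; +5 dB make-up → 10 dBV.
Stage 2: 10 dBV is 18 dB over -8 dBV; at 2.5:1 that becomes 7.2 dB over, giving -0.8 dBV; +2 dB make-up → 1.2 dBV.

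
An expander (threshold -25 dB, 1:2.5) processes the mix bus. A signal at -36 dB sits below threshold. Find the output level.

-52.5 dB

Below threshold, a 1:2.5 expander applies gain = (2.5−1)×(T − x) of attenuation.
(2.5−1) × 11 = 16.5 dB, so output = -36 − 16.5 = -52.5 dB.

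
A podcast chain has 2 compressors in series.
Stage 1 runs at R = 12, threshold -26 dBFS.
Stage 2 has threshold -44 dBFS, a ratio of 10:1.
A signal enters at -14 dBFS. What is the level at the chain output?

Stage 1: overshoot 12 dB → 12/12 = 1 dB → -25 dBFS.
Stage 2: overshoot 19 dB → 19/10 = 1.9 dB → -42.1 dBFS.

-42.1 dBFS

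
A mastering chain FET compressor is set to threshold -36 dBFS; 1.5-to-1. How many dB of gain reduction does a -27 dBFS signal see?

The signal is 9 dB above threshold.
A 1.5:1 ratio leaves 6 dB of that excess.
So the signal is attenuated by 9 − 6 = 3 dB.

3 dB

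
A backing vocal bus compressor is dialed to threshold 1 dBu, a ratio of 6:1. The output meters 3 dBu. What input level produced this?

13 dBu

Post-compression overshoot = 3 − 1 = 2 dB.
Input overshoot = R × output overshoot = 12 dB → input = 1 + 12 = 13 dBu.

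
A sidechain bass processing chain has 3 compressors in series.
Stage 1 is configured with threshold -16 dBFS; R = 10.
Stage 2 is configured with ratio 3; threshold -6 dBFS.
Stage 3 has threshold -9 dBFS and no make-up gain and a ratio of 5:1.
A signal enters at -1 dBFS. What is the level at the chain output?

Stage 1: 15 dB above -16 dBFS, reduced 10:1 to 1.5 dB above → -14.5 dBFS.
Stage 2: below threshold (-14.5 ≤ -6); passes unchanged; output -14.5 dBFS.
Stage 3: -14.5 dBFS ≤ -9 dBFS, so stage 3 doesn't engage; output -14.5 dBFS.

-14.5 dBFS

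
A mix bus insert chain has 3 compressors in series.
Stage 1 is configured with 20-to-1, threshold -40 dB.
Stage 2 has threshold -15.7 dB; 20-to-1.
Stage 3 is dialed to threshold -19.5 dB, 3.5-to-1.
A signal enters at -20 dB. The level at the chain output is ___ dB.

Stage 1: 20 dB above -40 dB, reduced 20:1 to 1 dB above → -39 dB.
Stage 2: -39 dB ≤ -15.7 dB, so stage 2 doesn't engage; output -39 dB.
Stage 3: below threshold (-39 ≤ -19.5); passes unchanged; output -39 dB.

-39 dB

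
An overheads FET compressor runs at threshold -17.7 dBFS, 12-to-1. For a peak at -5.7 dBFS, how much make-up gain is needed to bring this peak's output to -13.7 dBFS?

3 dB

The peak compresses to -17.7 + 12/12 = -16.7 dBFS.
To reach -13.7 dBFS requires -13.7 − (-16.7) = 3 dB of make-up.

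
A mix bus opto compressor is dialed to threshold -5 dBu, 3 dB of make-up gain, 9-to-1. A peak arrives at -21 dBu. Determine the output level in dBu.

-21 dBu is 16 dB below the -5 dBu threshold, so no gain reduction is applied.
Make-up gain adds 3 dB: -21 + 3 = -18 dBu.

-18 dBu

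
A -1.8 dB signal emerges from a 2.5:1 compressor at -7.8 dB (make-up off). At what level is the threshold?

-11.8 dB

Input is 10 dB above T (since output overshoot × R = input overshoot: (-7.8 − T)·2.5 = -1.8 − T gives T = -11.8 dB).
Check: -11.8 + (-1.8 − (-11.8))/2.5 = -11.8 + 4 = -7.8 dB. ✓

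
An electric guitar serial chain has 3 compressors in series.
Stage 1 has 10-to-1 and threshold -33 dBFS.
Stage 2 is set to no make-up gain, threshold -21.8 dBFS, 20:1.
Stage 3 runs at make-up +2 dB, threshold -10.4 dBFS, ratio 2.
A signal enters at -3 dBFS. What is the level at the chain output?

Stage 1: -3 dBFS is 30 dB over -33 dBFS; at 10:1 that becomes 3 dB over, giving -30 dBFS.
Stage 2: below threshold (-30 ≤ -21.8); passes unchanged; output -30 dBFS.
Stage 3: -30 dBFS is at or below the -10.4 dBFS threshold — no compression; make-up brings it to -28 dBFS.

-28 dBFS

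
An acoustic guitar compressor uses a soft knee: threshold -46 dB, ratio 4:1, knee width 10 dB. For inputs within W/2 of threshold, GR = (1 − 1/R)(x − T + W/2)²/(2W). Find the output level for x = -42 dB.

-45.0375 dB

x − T + W/2 = -42 − (-46) + 5 = 9.
GR = (1 − 1/4) × 9² / 20 = 0.75 × 81 / 20 = 3.0375 dB.
Output = -42 − 3.0375 = -45.0375 dB.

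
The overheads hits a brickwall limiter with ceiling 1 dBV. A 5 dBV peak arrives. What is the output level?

At ∞:1, everything above 1 dBV is held at the ceiling.

1 dBV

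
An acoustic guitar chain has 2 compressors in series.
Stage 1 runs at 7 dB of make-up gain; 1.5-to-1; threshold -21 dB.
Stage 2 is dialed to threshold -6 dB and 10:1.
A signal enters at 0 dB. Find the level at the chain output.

-5.4 dB

Stage 1: 0 dB is 21 dB over -21 dB; at 1.5:1 that becomes 14 dB over, giving -7 dB; +7 dB make-up → 0 dB.
Stage 2: overshoot 6 dB → 6/10 = 0.6 dB → -5.4 dB.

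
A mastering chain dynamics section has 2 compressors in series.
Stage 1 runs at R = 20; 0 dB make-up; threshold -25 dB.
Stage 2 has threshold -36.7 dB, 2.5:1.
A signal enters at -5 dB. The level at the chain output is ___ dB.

-31.62 dB

Stage 1: overshoot 20 dB → 20/20 = 1 dB → -24 dB.
Stage 2: overshoot 12.7 dB → 12.7/2.5 = 5.08 dB → -31.62 dB.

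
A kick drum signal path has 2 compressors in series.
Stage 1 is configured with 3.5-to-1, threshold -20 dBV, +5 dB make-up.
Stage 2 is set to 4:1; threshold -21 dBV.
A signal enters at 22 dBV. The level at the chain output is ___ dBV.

Stage 1: 42 dB above -20 dBV, reduced 3.5:1 to 12 dB above → -8 dBV; +5 dB make-up → -3 dBV.
Stage 2: 18 dB above -21 dBV, reduced 4:1 to 4.5 dB above → -16.5 dBV.

-16.5 dBV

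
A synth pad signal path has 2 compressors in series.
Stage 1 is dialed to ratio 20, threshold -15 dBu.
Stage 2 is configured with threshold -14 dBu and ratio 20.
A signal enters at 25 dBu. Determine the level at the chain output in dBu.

Stage 1: 25 dBu is 40 dB over -15 dBu; at 20:1 that becomes 2 dB over, giving -13 dBu.
Stage 2: -13 dBu is 1 dB over -14 dBu; at 20:1 that becomes 0.05 dB over, giving -13.95 dBu.

-13.95 dBu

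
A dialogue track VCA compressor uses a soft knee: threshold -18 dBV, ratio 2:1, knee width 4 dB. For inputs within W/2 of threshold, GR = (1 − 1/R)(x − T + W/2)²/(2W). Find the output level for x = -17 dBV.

-17.5625 dBV

x − T + W/2 = -17 − (-18) + 2 = 3.
GR = (1 − 1/2) × 3² / 8 = 0.5 × 9 / 8 = 0.5625 dB.
Output = -17 − 0.5625 = -17.5625 dBV.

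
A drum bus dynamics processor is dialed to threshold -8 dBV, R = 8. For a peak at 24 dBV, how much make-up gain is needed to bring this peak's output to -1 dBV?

Overshoot 32 dB → 32/8 = 4 dB after compression, so the compressed level is -8 + 4 = -4 dBV.
Make-up = target − compressed = -1 − (-4) = 3 dB.

3 dB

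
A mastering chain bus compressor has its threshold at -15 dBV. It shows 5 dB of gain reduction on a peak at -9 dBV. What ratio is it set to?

6:1

Input overshoot = -9 − (-15) = 6 dB.
Output overshoot = 6 − 5 = 1 dB.
Ratio = input overshoot / output overshoot = 6 / 1 = 6.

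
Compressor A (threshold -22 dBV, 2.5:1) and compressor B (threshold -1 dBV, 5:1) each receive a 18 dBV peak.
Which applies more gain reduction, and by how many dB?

A, by 8.8 dB

A: overshoot 40 dB → output overshoot 16 dB → GR 24 dB.
B: overshoot 19 dB → output overshoot 3.8 dB → GR 15.2 dB.
Difference: 8.8 dB in favour of A.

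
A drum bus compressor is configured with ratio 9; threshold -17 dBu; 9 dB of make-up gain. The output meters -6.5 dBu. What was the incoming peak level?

-3.5 dBu

Stripping the +9 dB make-up gives -15.5 dBu at the gain stage.
That's 1.5 dB above the -17 dBu threshold.
Input overshoot = R × output overshoot = 13.5 dB → input = -17 + 13.5 = -3.5 dBu.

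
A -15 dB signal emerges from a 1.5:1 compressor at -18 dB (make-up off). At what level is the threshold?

Let T be the threshold. Output overshoot = (input overshoot)/R, so -18 − T = (-15 − T)/1.5.
1.5·(-18 − T) = -15 − T → 0.5·T = -27 − (-15) = -12.
T = -12/0.5 = -24 dB.

-24 dB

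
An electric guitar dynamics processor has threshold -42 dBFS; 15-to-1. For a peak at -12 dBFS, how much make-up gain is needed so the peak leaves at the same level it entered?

Overshoot 30 dB → 30/15 = 2 dB after compression, so the compressed level is -42 + 2 = -40 dBFS.
Make-up = target − compressed = -12 − (-40) = 28 dB.

28 dB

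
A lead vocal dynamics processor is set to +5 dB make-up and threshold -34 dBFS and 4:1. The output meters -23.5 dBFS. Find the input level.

Before make-up, the level was -23.5 − 5 = -28.5 dBFS.
The compressed level sits -28.5 − (-34) = 5.5 dB over threshold.
Before 4:1 compression the overshoot was 5.5 × 4 = 22 dB, so input = -34 + 22 = -12 dBFS.

-12 dBFS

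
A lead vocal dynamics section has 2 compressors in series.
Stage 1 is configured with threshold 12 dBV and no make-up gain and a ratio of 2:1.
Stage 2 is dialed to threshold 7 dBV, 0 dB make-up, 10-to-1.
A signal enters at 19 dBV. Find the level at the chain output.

7.85 dBV

Stage 1: 7 dB above 12 dBV, reduced 2:1 to 3.5 dB above → 15.5 dBV.
Stage 2: overshoot 8.5 dB → 8.5/10 = 0.85 dB → 7.85 dBV.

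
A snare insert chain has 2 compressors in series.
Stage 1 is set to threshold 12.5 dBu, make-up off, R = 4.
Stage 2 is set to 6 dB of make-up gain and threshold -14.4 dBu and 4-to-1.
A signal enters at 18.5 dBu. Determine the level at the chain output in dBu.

-1.3 dBu

Stage 1: overshoot 6 dB → 6/4 = 1.5 dB → 14 dBu.
Stage 2: 14 dBu is 28.4 dB over -14.4 dBu; at 4:1 that becomes 7.1 dB over, giving -7.3 dBu; +6 dB make-up → -1.3 dBu.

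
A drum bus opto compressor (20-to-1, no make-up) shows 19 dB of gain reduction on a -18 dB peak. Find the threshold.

Input is 20 dB above T (since output overshoot × R = input overshoot: (-37 − T)·20 = -18 − T gives T = -38 dB).
Check: -38 + (-18 − (-38))/20 = -38 + 1 = -37 dB. ✓

-38 dB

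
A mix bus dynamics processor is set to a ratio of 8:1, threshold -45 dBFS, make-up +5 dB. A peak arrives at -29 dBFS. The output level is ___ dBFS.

-38 dBFS

Overshoot: -29 − (-45) = 16 dB.
The 16 dB excess becomes 2 dB after 8:1 reduction.
Output = -45 + 2 = -43 dBFS; make-up adds 5 dB, giving -38 dBFS.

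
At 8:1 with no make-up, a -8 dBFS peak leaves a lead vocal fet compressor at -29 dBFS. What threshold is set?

-32 dBFS

Let T be the threshold. Output overshoot = (input overshoot)/R, so -29 − T = (-8 − T)/8.
8·(-29 − T) = -8 − T → 7·T = -232 − (-8) = -224.
T = -224/7 = -32 dBFS.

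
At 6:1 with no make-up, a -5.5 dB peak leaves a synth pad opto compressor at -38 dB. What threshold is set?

-44.5 dB

Input is 39 dB above T (since output overshoot × R = input overshoot: (-38 − T)·6 = -5.5 − T gives T = -44.5 dB).
Check: -44.5 + (-5.5 − (-44.5))/6 = -44.5 + 6.5 = -38 dB. ✓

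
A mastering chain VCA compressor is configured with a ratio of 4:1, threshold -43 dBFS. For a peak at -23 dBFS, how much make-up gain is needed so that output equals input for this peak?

Overshoot 20 dB → 20/4 = 5 dB after compression, so the compressed level is -43 + 5 = -38 dBFS.
Make-up = target − compressed = -23 − (-38) = 15 dB.

15 dB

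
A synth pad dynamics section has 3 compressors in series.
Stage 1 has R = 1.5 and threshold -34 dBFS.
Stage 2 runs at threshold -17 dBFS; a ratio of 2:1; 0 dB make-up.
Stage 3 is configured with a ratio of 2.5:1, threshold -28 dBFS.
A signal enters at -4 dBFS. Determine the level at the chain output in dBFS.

Stage 1: 30 dB above -34 dBFS, reduced 1.5:1 to 20 dB above → -14 dBFS.
Stage 2: -14 dBFS is 3 dB over -17 dBFS; at 2:1 that becomes 1.5 dB over, giving -15.5 dBFS.
Stage 3: -15.5 dBFS is 12.5 dB over -28 dBFS; at 2.5:1 that becomes 5 dB over, giving -23 dBFS.

-23 dBFS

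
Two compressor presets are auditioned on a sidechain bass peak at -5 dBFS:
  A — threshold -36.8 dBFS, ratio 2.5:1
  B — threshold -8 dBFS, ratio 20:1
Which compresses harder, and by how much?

A, by 16.23 dB

A: GR = 31.8 − 31.8/2.5 = 19.08 dB.
B: GR = 3 − 3/20 = 2.85 dB.
A applies 16.23 dB more gain reduction.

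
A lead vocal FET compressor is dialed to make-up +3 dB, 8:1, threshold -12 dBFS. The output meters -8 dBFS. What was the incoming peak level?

Stripping the +3 dB make-up gives -11 dBFS at the gain stage.
That's 1 dB above the -12 dBFS threshold.
Before 8:1 compression the overshoot was 1 × 8 = 8 dB, so input = -12 + 8 = -4 dBFS.

-4 dBFS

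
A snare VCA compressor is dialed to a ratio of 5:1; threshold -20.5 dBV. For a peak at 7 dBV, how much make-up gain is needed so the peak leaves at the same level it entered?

Overshoot 27.5 dB → 27.5/5 = 5.5 dB after compression, so the compressed level is -20.5 + 5.5 = -15 dBV.
Make-up = target − compressed = 7 − (-15) = 22 dB.

22 dB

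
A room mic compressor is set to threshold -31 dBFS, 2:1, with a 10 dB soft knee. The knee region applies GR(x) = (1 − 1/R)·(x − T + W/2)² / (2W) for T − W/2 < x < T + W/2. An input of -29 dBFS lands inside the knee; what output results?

-30.225 dBFS

x − T + W/2 = -29 − (-31) + 5 = 7.
GR = (1 − 1/2) × 7² / 20 = 0.5 × 49 / 20 = 1.225 dB.
Output = -29 − 1.225 = -30.225 dBFS.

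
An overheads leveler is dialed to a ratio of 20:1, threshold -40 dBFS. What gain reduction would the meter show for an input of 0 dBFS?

38 dB

0 dBFS exceeds the threshold by 40 dB.
At 20:1, output sits 40/20 = 2 dB above threshold.
GR = overshoot in − overshoot out = 40 − 2 = 38 dB.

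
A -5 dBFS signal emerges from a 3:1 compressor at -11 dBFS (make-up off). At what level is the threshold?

Input is 9 dB above T (since output overshoot × R = input overshoot: (-11 − T)·3 = -5 − T gives T = -14 dBFS).
Check: -14 + (-5 − (-14))/3 = -14 + 3 = -11 dBFS. ✓

-14 dBFS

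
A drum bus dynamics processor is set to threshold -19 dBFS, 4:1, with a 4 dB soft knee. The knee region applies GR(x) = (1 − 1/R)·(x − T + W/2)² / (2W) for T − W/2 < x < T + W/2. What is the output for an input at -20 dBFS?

-20.09375 dBFS

x − T + W/2 = -20 − (-19) + 2 = 1.
GR = (1 − 1/4) × 1² / 8 = 0.75 × 1 / 8 = 0.09375 dB.
Output = -20 − 0.09375 = -20.09375 dBFS.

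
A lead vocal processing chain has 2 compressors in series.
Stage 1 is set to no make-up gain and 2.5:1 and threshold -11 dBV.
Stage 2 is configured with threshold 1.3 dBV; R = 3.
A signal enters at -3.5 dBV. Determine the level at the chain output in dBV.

Stage 1: 7.5 dB above -11 dBV, reduced 2.5:1 to 3 dB above → -8 dBV.
Stage 2: -8 dBV is at or below the 1.3 dBV threshold — no compression; output -8 dBV.

-8 dBV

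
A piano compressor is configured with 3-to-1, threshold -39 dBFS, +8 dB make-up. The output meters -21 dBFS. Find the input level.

Remove make-up: -21 − 8 = -29 dBFS.
That's 10 dB above the -39 dBFS threshold.
Input overshoot = R × output overshoot = 30 dB → input = -39 + 30 = -9 dBFS.

-9 dBFS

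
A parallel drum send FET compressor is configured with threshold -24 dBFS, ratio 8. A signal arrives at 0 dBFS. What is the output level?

-21 dBFS

The input is 24 dB above the -24 dBFS threshold.
The 24 dB excess becomes 3 dB after 8:1 reduction.
So the level is -24 + 3 = -21 dBFS.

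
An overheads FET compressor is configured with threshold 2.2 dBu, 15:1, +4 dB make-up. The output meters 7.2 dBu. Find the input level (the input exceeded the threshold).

17.2 dBu

Remove make-up: 7.2 − 4 = 3.2 dBu.
Post-compression overshoot = 3.2 − 2.2 = 1 dB.
Before 15:1 compression the overshoot was 1 × 15 = 15 dB, so input = 2.2 + 15 = 17.2 dBu.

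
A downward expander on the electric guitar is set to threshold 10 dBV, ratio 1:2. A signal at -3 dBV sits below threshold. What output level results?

The input is 13 dB below the 10 dBV threshold.
A 1:2 expander multiplies undershoot by 2: 13 × 2 = 26 dB below threshold.
Output = 10 − 26 = -16 dBV.

-16 dBV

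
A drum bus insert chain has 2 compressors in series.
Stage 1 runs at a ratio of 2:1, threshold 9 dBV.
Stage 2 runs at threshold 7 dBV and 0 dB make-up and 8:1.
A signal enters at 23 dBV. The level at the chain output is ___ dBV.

8.125 dBV

Stage 1: 14 dB above 9 dBV, reduced 2:1 to 7 dB above → 16 dBV.
Stage 2: overshoot 9 dB → 9/8 = 1.125 dB → 8.125 dBV.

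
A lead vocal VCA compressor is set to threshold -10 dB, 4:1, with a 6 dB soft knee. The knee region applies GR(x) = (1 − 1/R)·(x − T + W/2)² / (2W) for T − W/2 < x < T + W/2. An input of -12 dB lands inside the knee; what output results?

x − T + W/2 = -12 − (-10) + 3 = 1.
GR = (1 − 1/4) × 1² / 12 = 0.75 × 1 / 12 = 0.0625 dB.
Output = -12 − 0.0625 = -12.0625 dB.

-12.0625 dB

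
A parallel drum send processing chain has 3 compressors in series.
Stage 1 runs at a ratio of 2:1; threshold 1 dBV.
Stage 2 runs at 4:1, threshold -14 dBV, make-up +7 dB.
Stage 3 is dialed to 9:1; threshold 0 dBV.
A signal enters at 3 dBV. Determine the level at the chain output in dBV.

-3 dBV

Stage 1: 2 dB above 1 dBV, reduced 2:1 to 1 dB above → 2 dBV.
Stage 2: overshoot 16 dB → 16/4 = 4 dB → -10 dBV; +7 dB make-up → -3 dBV.
Stage 3: -3 dBV is at or below the 0 dBV threshold — no compression; output -3 dBV.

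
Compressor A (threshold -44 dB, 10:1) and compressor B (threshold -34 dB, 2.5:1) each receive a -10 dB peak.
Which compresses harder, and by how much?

A: 34 dB over, compressed to 3.4 dB over, so 30.6 dB of GR.
B: 24 dB over, compressed to 9.6 dB over, so 14.4 dB of GR.
A reduces 16.2 dB more.

A, by 16.2 dB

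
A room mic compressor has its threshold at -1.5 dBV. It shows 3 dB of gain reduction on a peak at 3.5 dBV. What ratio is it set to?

2.5:1

Input overshoot = 3.5 − (-1.5) = 5 dB.
Output overshoot = 5 − 3 = 2 dB.
Ratio = input overshoot / output overshoot = 5 / 2 = 2.5.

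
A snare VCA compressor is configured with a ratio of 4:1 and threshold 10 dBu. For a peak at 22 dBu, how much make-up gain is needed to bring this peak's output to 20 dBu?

7 dB

Without make-up, output = threshold + overshoot/4 = 10 + 3 = 13 dBu.
Gap to target: 7 dB.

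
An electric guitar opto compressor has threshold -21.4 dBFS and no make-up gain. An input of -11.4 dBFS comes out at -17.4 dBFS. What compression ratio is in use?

2.5:1

Input overshoot = -11.4 − (-21.4) = 10 dB; output overshoot = -17.4 − (-21.4) = 4 dB.
Ratio = 10 / 4 = 2.5.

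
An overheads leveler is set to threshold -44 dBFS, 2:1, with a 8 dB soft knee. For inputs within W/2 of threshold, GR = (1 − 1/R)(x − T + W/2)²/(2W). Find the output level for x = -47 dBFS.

-47.03125 dBFS

x − T + W/2 = -47 − (-44) + 4 = 1.
GR = (1 − 1/2) × 1² / 16 = 0.5 × 1 / 16 = 0.03125 dB.
Output = -47 − 0.03125 = -47.03125 dBFS.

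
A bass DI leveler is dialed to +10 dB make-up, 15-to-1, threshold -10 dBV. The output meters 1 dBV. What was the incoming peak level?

5 dBV

Before make-up, the level was 1 − 10 = -9 dBV.
The compressed level sits -9 − (-10) = 1 dB over threshold.
Undo the ratio: input overshoot = 1 × 15 = 15 dB, giving input = 5 dBV.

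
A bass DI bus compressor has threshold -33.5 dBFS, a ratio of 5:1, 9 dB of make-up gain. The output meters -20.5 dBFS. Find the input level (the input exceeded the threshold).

Stripping the +9 dB make-up gives -29.5 dBFS at the gain stage.
That's 4 dB above the -33.5 dBFS threshold.
Before 5:1 compression the overshoot was 4 × 5 = 20 dB, so input = -33.5 + 20 = -13.5 dBFS.

-13.5 dBFS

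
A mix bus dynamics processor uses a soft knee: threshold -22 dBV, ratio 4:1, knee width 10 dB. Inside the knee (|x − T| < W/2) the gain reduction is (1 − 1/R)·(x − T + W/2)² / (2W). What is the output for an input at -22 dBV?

x − T + W/2 = -22 − (-22) + 5 = 5.
GR = (1 − 1/4) × 5² / 20 = 0.75 × 25 / 20 = 0.9375 dB.
Output = -22 − 0.9375 = -22.9375 dBV.

-22.9375 dBV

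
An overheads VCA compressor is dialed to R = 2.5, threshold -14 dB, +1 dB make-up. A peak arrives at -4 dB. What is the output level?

-9 dB

-4 dB sits 10 dB over threshold.
At 2.5:1 the overshoot is divided by 2.5, leaving 4 dB above threshold.
Output = -14 + 4 = -10 dB; make-up adds 1 dB, giving -9 dB.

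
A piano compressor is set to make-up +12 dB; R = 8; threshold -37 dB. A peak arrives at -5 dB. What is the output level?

-5 dB sits 32 dB over threshold.
8:1 compression reduces that to 32/8 = 4 dB over.
Output = -37 + 4 = -33 dB; make-up adds 12 dB, giving -21 dB.

-21 dB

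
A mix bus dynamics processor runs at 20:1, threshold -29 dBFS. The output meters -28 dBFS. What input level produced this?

-9 dBFS

The compressed level sits -28 − (-29) = 1 dB over threshold.
Undo the ratio: input overshoot = 1 × 20 = 20 dB, giving input = -9 dBFS.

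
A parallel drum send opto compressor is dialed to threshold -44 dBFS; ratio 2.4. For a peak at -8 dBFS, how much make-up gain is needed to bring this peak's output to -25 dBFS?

4 dB

Without make-up, output = threshold + overshoot/2.4 = -44 + 15 = -29 dBFS.
Gap to target: 4 dB.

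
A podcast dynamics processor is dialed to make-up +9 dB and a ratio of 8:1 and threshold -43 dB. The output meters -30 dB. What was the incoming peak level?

-11 dB

Before make-up, the level was -30 − 9 = -39 dB.
That's 4 dB above the -43 dB threshold.
Input overshoot = R × output overshoot = 32 dB → input = -43 + 32 = -11 dB.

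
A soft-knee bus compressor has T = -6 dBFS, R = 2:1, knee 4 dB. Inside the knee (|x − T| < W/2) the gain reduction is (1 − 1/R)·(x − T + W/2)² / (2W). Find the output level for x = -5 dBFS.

x − T + W/2 = -5 − (-6) + 2 = 3.
GR = (1 − 1/2) × 3² / 8 = 0.5 × 9 / 8 = 0.5625 dB.
Output = -5 − 0.5625 = -5.5625 dBFS.

-5.5625 dBFS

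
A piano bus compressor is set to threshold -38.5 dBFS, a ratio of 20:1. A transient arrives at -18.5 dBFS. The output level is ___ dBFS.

-37.5 dBFS

-18.5 dBFS sits 20 dB over threshold.
The 20 dB excess becomes 1 dB after 20:1 reduction.
So the level is -38.5 + 1 = -37.5 dBFS.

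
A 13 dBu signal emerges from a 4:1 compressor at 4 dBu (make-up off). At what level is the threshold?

1 dBu

Gain reduction = 13 − 4 = 9 dB; output overshoot = GR / (R − 1) = 9 / 3 = 3 dB.
Threshold = output − output overshoot = 4 − 3 = 1 dBu.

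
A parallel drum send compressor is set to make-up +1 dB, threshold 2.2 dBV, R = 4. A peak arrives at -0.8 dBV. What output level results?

-0.8 dBV is 3 dB below the 2.2 dBV threshold, so no gain reduction is applied.
Make-up gain adds 1 dB: -0.8 + 1 = 0.2 dBV.

0.2 dBV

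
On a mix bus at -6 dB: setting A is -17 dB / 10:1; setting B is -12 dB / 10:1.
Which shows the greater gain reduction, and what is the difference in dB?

A, by 4.5 dB

A: overshoot 11 dB → output overshoot 1.1 dB → GR 9.9 dB.
B: overshoot 6 dB → output overshoot 0.6 dB → GR 5.4 dB.
A reduces 4.5 dB more.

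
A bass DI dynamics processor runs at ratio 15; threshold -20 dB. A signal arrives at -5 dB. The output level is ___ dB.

Overshoot: -5 − (-20) = 15 dB.
The 15 dB excess becomes 1 dB after 15:1 reduction.
So the level is -20 + 1 = -19 dB.

-19 dB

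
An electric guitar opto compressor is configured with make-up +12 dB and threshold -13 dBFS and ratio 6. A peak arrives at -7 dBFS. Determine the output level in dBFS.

0 dBFS

Overshoot: -7 − (-13) = 6 dB.
6:1 compression reduces that to 6/6 = 1 dB over.
That puts the output at -12 dBFS; make-up adds 12 dB, giving 0 dBFS.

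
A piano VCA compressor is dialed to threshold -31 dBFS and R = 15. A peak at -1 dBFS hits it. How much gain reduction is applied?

28 dB

The signal is 30 dB above threshold.
A 15:1 ratio leaves 2 dB of that excess.
So the signal is attenuated by 30 − 2 = 28 dB.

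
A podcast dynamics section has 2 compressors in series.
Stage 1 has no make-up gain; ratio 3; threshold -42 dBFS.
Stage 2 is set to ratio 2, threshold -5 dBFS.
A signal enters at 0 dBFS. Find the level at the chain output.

-28 dBFS

Stage 1: 42 dB above -42 dBFS, reduced 3:1 to 14 dB above → -28 dBFS.
Stage 2: below threshold (-28 ≤ -5); passes unchanged; output -28 dBFS.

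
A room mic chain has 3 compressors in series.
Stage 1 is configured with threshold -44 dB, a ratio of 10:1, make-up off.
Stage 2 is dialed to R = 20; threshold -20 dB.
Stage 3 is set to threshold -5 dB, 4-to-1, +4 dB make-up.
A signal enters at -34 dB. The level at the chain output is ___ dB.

-39 dB

Stage 1: -34 dB is 10 dB over -44 dB; at 10:1 that becomes 1 dB over, giving -43 dB.
Stage 2: -43 dB ≤ -20 dB, so stage 2 doesn't engage; output -43 dB.
Stage 3: -43 dB is at or below the -5 dB threshold — no compression; make-up brings it to -39 dB.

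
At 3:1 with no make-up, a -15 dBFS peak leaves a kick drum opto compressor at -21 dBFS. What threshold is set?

Let T be the threshold. Output overshoot = (input overshoot)/R, so -21 − T = (-15 − T)/3.
3·(-21 − T) = -15 − T → 2·T = -63 − (-15) = -48.
T = -48/2 = -24 dBFS.

-24 dBFS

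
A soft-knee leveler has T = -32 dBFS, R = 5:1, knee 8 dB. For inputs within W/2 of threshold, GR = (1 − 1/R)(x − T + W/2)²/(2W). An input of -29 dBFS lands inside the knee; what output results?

x − T + W/2 = -29 − (-32) + 4 = 7.
GR = (1 − 1/5) × 7² / 16 = 0.8 × 49 / 16 = 2.45 dB.
Output = -29 − 2.45 = -31.45 dBFS.

-31.45 dBFS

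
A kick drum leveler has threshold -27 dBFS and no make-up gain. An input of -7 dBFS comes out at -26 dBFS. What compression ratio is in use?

Input overshoot = -7 − (-27) = 20 dB; output overshoot = -26 − (-27) = 1 dB.
Ratio = 20 / 1 = 20.

20:1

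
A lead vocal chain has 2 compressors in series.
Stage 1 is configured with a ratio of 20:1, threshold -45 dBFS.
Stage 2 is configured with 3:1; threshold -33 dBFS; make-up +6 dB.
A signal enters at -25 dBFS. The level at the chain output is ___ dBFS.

Stage 1: -25 dBFS is 20 dB over -45 dBFS; at 20:1 that becomes 1 dB over, giving -44 dBFS.
Stage 2: -44 dBFS ≤ -33 dBFS, so stage 2 doesn't engage; make-up brings it to -38 dBFS.

-38 dBFS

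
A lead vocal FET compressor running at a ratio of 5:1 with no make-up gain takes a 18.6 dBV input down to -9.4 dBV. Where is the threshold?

Gain reduction = 18.6 − (-9.4) = 28 dB; output overshoot = GR / (R − 1) = 28 / 4 = 7 dB.
Threshold = output − output overshoot = -9.4 − 7 = -16.4 dBV.

-16.4 dBV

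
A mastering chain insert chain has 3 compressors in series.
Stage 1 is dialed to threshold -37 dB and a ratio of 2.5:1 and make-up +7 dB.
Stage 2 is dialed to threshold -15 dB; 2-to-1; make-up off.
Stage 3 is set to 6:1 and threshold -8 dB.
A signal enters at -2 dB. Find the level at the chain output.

Stage 1: overshoot 35 dB → 35/2.5 = 14 dB → -23 dB; +7 dB make-up → -16 dB.
Stage 2: -16 dB ≤ -15 dB, so stage 2 doesn't engage; output -16 dB.
Stage 3: below threshold (-16 ≤ -8); passes unchanged; output -16 dB.

-16 dB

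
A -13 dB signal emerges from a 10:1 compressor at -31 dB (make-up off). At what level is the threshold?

-33 dB

Gain reduction = -13 − (-31) = 18 dB; output overshoot = GR / (R − 1) = 18 / 9 = 2 dB.
Threshold = output − output overshoot = -31 − 2 = -33 dB.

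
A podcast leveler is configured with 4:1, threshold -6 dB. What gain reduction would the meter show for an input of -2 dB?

-2 dB exceeds the threshold by 4 dB.
After 4:1 compression the overshoot becomes 4/4 = 1 dB.
GR = overshoot in − overshoot out = 4 − 1 = 3 dB.

3 dB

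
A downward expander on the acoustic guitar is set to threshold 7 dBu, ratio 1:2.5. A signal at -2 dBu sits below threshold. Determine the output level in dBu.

-15.5 dBu

Below threshold, a 1:2.5 expander applies gain = (2.5−1)×(T − x) of attenuation.
(2.5−1) × 9 = 13.5 dB, so output = -2 − 13.5 = -15.5 dBu.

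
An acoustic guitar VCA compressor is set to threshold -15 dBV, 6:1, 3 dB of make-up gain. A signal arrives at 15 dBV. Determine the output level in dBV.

15 dBV sits 30 dB over threshold.
6:1 compression reduces that to 30/6 = 5 dB over.
That puts the output at -10 dBV; make-up adds 3 dB, giving -7 dBV.

-7 dBV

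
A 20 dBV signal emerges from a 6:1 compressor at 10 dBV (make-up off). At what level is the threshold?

Gain reduction = 20 − 10 = 10 dB; output overshoot = GR / (R − 1) = 10 / 5 = 2 dB.
Threshold = output − output overshoot = 10 − 2 = 8 dBV.

8 dBV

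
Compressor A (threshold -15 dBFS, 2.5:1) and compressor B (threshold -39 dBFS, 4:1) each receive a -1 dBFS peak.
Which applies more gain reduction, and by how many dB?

B, by 20.1 dB

A: 14 dB over, compressed to 5.6 dB over, so 8.4 dB of GR.
B: 38 dB over, compressed to 9.5 dB over, so 28.5 dB of GR.
B applies 20.1 dB more gain reduction.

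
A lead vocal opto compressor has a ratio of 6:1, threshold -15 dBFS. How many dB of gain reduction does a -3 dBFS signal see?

-3 dBFS exceeds the threshold by 12 dB.
After 6:1 compression the overshoot becomes 12/6 = 2 dB.
Gain reduction = 12 − 2 = 10 dB.

10 dB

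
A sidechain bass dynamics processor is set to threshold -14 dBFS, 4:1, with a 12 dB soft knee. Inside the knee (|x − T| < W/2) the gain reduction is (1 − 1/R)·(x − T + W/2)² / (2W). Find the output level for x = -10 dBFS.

x − T + W/2 = -10 − (-14) + 6 = 10.
GR = (1 − 1/4) × 10² / 24 = 0.75 × 100 / 24 = 3.125 dB.
Output = -10 − 3.125 = -13.125 dBFS.

-13.125 dBFS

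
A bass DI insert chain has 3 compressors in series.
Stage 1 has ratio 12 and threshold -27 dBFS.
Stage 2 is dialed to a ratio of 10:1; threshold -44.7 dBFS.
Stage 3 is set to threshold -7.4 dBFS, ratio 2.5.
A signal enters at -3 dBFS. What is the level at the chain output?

Stage 1: 24 dB above -27 dBFS, reduced 12:1 to 2 dB above → -25 dBFS.
Stage 2: overshoot 19.7 dB → 19.7/10 = 1.97 dB → -42.73 dBFS.
Stage 3: -42.73 dBFS is at or below the -7.4 dBFS threshold — no compression; output -42.73 dBFS.

-42.73 dBFS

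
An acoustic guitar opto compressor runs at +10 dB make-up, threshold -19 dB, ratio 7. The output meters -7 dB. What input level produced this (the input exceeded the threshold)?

-5 dB

Before make-up, the level was -7 − 10 = -17 dB.
The compressed level sits -17 − (-19) = 2 dB over threshold.
Undo the ratio: input overshoot = 2 × 7 = 14 dB, giving input = -5 dB.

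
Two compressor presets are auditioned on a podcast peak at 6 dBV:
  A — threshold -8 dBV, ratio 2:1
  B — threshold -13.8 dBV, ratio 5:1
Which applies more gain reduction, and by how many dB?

A: 14 dB over, compressed to 7 dB over, so 7 dB of GR.
B: 19.8 dB over, compressed to 3.96 dB over, so 15.84 dB of GR.
B applies 8.84 dB more gain reduction.

B, by 8.84 dB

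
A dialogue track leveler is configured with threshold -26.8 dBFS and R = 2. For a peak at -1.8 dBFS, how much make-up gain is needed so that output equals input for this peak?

12.5 dB

The peak compresses to -26.8 + 25/2 = -14.3 dBFS.
To reach -1.8 dBFS requires -1.8 − (-14.3) = 12.5 dB of make-up.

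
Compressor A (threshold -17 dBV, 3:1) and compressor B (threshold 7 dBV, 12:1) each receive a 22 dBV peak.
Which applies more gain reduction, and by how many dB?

A, by 12.25 dB

A: GR = 39 − 39/3 = 26 dB.
B: GR = 15 − 15/12 = 13.75 dB.
A applies 12.25 dB more gain reduction.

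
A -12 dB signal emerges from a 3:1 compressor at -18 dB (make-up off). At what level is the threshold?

Let T be the threshold. Output overshoot = (input overshoot)/R, so -18 − T = (-12 − T)/3.
3·(-18 − T) = -12 − T → 2·T = -54 − (-12) = -42.
T = -42/2 = -21 dB.

-21 dB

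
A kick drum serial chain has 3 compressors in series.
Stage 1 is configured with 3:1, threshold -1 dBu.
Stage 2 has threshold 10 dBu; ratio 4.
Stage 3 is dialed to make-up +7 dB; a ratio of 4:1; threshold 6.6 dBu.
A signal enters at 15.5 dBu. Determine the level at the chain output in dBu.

Stage 1: overshoot 16.5 dB → 16.5/3 = 5.5 dB → 4.5 dBu.
Stage 2: below threshold (4.5 ≤ 10); passes unchanged; output 4.5 dBu.
Stage 3: 4.5 dBu ≤ 6.6 dBu, so stage 3 doesn't engage; make-up brings it to 11.5 dBu.

11.5 dBu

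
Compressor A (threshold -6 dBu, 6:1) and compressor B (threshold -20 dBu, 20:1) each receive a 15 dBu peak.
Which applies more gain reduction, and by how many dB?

A: 21 dB over, compressed to 3.5 dB over, so 17.5 dB of GR.
B: 35 dB over, compressed to 1.75 dB over, so 33.25 dB of GR.
Difference: 15.75 dB in favour of B.

B, by 15.75 dB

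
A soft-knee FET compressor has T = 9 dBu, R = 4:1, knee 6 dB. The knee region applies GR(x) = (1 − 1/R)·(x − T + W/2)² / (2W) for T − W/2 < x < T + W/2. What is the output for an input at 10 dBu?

9 dBu

x − T + W/2 = 10 − 9 + 3 = 4.
GR = (1 − 1/4) × 4² / 12 = 0.75 × 16 / 12 = 1 dB.
Output = 10 − 1 = 9 dBu.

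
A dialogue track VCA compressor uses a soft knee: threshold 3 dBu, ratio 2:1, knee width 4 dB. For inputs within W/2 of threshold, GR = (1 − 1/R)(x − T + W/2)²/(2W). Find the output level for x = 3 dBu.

2.75 dBu

x − T + W/2 = 3 − 3 + 2 = 2.
GR = (1 − 1/2) × 2² / 8 = 0.5 × 4 / 8 = 0.25 dB.
Output = 3 − 0.25 = 2.75 dBu.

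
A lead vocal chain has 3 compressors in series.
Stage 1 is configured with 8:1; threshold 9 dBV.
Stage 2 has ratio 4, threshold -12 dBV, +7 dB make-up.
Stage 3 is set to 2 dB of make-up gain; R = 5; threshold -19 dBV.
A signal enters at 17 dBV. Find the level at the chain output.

-13.1 dBV

Stage 1: 17 dBV is 8 dB over 9 dBV; at 8:1 that becomes 1 dB over, giving 10 dBV.
Stage 2: 10 dBV is 22 dB over -12 dBV; at 4:1 that becomes 5.5 dB over, giving -6.5 dBV; +7 dB make-up → 0.5 dBV.
Stage 3: 19.5 dB above -19 dBV, reduced 5:1 to 3.9 dB above → -15.1 dBV; +2 dB make-up → -13.1 dBV.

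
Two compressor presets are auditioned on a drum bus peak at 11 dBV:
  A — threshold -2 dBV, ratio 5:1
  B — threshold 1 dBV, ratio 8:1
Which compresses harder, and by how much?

A, by 1.65 dB

A: GR = 13 − 13/5 = 10.4 dB.
B: GR = 10 − 10/8 = 8.75 dB.
Difference: 1.65 dB in favour of A.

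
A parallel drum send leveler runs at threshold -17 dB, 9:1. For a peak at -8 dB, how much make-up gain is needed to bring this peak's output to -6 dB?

10 dB

Overshoot 9 dB → 9/9 = 1 dB after compression, so the compressed level is -17 + 1 = -16 dB.
Make-up = target − compressed = -6 − (-16) = 10 dB.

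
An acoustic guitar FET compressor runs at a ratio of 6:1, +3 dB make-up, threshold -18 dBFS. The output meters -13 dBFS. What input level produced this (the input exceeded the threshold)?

Remove make-up: -13 − 3 = -16 dBFS.
Post-compression overshoot = -16 − (-18) = 2 dB.
Before 6:1 compression the overshoot was 2 × 6 = 12 dB, so input = -18 + 12 = -6 dBFS.

-6 dBFS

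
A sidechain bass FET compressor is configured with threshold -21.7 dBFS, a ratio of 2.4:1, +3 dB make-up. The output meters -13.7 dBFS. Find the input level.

-9.7 dBFS

Before make-up, the level was -13.7 − 3 = -16.7 dBFS.
Post-compression overshoot = -16.7 − (-21.7) = 5 dB.
Input overshoot = R × output overshoot = 12 dB → input = -21.7 + 12 = -9.7 dBFS.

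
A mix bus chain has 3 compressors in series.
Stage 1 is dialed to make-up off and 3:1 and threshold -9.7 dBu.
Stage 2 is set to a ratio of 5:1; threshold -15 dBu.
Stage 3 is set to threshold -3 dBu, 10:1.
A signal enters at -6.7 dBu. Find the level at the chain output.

-13.74 dBu

Stage 1: 3 dB above -9.7 dBu, reduced 3:1 to 1 dB above → -8.7 dBu.
Stage 2: -8.7 dBu is 6.3 dB over -15 dBu; at 5:1 that becomes 1.26 dB over, giving -13.74 dBu.
Stage 3: -13.74 dBu is at or below the -3 dBu threshold — no compression; output -13.74 dBu.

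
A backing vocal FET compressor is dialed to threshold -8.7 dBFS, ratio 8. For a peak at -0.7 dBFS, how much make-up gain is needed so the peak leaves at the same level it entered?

7 dB

The peak compresses to -8.7 + 8/8 = -7.7 dBFS.
To reach -0.7 dBFS requires -0.7 − (-7.7) = 7 dB of make-up.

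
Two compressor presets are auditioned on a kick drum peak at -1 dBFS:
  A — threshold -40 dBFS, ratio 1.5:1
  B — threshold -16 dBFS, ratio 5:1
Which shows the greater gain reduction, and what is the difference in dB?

A: 39 dB over, compressed to 26 dB over, so 13 dB of GR.
B: 15 dB over, compressed to 3 dB over, so 12 dB of GR.
A reduces 1 dB more.

A, by 1 dB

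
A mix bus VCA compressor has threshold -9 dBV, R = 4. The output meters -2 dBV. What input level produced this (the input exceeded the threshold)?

That's 7 dB above the -9 dBV threshold.
Undo the ratio: input overshoot = 7 × 4 = 28 dB, giving input = 19 dBV.

19 dBV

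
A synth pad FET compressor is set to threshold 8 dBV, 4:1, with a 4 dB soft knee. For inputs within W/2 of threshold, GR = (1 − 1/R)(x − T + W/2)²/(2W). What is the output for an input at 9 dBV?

8.15625 dBV

x − T + W/2 = 9 − 8 + 2 = 3.
GR = (1 − 1/4) × 3² / 8 = 0.75 × 9 / 8 = 0.84375 dB.
Output = 9 − 0.84375 = 8.15625 dBV.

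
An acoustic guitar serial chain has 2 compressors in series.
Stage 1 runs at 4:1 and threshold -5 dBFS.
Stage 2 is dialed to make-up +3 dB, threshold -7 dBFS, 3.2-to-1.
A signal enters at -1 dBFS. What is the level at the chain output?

Stage 1: -1 dBFS is 4 dB over -5 dBFS; at 4:1 that becomes 1 dB over, giving -4 dBFS.
Stage 2: -4 dBFS is 3 dB over -7 dBFS; at 3.2:1 that becomes 0.9375 dB over, giving -6.0625 dBFS; +3 dB make-up → -3.0625 dBFS.

-3.0625 dBFS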